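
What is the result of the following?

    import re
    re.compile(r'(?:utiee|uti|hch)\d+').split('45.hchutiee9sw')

Matches to split on: at [6:12] → 'utiee9'.
Each match becomes a cut point; 2 segments remain.

['45.hch', 'sw']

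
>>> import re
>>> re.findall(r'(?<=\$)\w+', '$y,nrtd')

The lookaround is zero-width — it requires the adjacent text to match without consuming it, so the asserted text isn't part of the match.
Scanning left to right: at [1:2] → 'y'.
Since nothing is captured, `findall` lists the 1 matched substring directly.

['y']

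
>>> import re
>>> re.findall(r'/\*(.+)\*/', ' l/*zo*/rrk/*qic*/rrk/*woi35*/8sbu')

Walking the string: at [2:30] match '/*zo*/rrk/*qic*/rrk/*woi35*/', group 1 = 'zo*/rrk/*qic*/rrk/*woi35'.
One capturing group, so `findall` returns just the captured substring from the one match — 1 in all.

['zo*/rrk/*qic*/rrk/*woi35']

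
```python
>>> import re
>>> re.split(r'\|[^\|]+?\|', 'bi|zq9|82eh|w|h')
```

Each match becomes a cut point; 3 segments remain.

['bi', '82eh', 'h']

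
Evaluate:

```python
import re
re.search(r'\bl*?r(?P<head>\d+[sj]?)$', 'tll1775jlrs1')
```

None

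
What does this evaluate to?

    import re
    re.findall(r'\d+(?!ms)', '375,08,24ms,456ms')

Because the assertion is negative and zero-width, positions next to the forbidden text are skipped.
`findall` yields the raw match text (4 of them) because the pattern has no groups.

['375', '08', '2', '45']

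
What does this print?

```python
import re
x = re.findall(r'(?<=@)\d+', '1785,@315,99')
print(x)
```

['315']

The `(?=…)`/`(?<=…)` assertion just peeks at neighbouring text; it doesn't advance the match position.
Scanning left to right: at [6:9] → '315'.
With no groups in the pattern, `findall` gives back each whole match — 1 here.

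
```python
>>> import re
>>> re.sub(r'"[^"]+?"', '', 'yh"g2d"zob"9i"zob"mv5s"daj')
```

'yhzobzobdaj'

`sub` substitutes '' at each match site.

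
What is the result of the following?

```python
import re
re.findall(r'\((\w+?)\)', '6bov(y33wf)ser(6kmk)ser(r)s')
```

Scanning left to right: at [4:11] match '(y33wf)', group 1 = 'y33wf'; at [14:20] match '(6kmk)', group 1 = '6kmk'; at [23:26] match '(r)', group 1 = 'r'.
One capturing group, so `findall` returns just the captured substring from each match — 3 in all.

['y33wf', '6kmk', 'r']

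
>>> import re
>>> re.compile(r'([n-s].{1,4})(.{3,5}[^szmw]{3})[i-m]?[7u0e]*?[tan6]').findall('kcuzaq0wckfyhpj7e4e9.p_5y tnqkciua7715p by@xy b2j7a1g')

[('pj7e4', 'e9.p_5y '), ('p by@', 'xy b2j7')]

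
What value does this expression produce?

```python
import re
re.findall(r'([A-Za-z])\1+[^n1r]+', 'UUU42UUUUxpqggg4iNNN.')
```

`\1` has to match the exact text group 1 already captured.
Walking the string: at [0:21] match 'UUU42UUUUxpqggg4iNNN.', group 1 = 'U'.
Because there's exactly one group, `findall` drops the full match and keeps group 1 from the one hit.

['U']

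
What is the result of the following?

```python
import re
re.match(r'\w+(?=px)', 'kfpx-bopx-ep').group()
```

'kf'

`match` is anchored at position 0; if the pattern doesn't fit there, it returns None.
The match spans [0:2] → 'kf'.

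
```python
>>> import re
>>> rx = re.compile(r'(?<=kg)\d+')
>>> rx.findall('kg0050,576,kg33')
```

['0050', '33']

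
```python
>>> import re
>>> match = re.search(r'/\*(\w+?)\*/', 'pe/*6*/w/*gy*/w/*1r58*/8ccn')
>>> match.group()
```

'/*6*/'

The match spans [2:7] → '/*6*/'.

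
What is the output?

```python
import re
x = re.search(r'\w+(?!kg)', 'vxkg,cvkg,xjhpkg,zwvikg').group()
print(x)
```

vxkg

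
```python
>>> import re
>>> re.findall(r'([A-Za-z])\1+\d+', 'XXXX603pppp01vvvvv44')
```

After group 1 captures some text, `\1` only succeeds where that same text appears again.
With a single group, `findall` returns only what that group captured — 3 items.

['X', 'p', 'v']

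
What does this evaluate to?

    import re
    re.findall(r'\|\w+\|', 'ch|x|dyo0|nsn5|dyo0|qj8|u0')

['|x|', '|nsn5|', '|qj8|']

Matches: at [2:5] → '|x|'; at [9:15] → '|nsn5|'; at [19:24] → '|qj8|'.
Since nothing is captured, `findall` lists the 3 matched substrings directly.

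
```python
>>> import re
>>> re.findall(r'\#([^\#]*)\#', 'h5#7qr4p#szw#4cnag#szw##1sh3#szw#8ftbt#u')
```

With a single group, `findall` returns only what that group captured — 4 items.

['7qr4p', '4cnag', '', 'szw']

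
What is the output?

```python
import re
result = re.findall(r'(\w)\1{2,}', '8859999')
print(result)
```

['9']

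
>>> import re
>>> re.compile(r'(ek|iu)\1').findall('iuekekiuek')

The backreference `\1` re-matches whatever the first group consumed, character for character.
Scanning left to right: at [2:6] match 'ekek', group 1 = 'ek'.
`findall` collects group 1 from the one match (1 total).

['ek']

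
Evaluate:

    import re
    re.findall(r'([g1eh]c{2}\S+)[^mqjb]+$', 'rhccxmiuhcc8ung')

['hccxmiuhcc8un']

The pattern matches one of [g1eh], then exactly 2 of the literal 'c', then one or more of a non-whitespace character (captured); then one or more of any character except [mqjb]; then anchored at the end.
One capturing group, so `findall` returns just the captured substring from the one match — 1 in all.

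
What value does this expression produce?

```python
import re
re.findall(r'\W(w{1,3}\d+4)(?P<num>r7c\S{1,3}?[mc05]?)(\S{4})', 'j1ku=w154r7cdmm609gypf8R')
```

[('w154', 'r7cdm', 'm609')]

Pattern: a non-word character; then 1 to 3 of a literal 'w', then one or more of a digit, then the literal '4' (captured); then the literal 'r7c', then 1 to 3 of a non-whitespace character (lazy), then optionally one of [mc05] (captured as 'num'); then exactly 4 of a non-whitespace character (captured).
With the lazy modifier that quantifier settles for the fewest repetitions that let the rest of the pattern succeed (the atoms after it are unaffected and can still be greedy).
Scanning left to right: at [4:18] match '=w154r7cdmm609', groups = ('w154', 'r7cdm', 'm609').
3 groups means the one result is a tuple of 3 captured strings — 1 here.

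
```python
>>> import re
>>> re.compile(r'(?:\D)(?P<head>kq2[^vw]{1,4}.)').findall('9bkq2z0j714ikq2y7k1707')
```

['kq2z0j71', 'kq2y7k17']

Pattern: a non-digit (non-capturing group); then the literal 'kq2', then 1 to 4 of any character except [vw], then any character (captured as 'head').
Walking the string: at [1:10] match 'bkq2z0j71', group 1 = 'kq2z0j71'; at [11:20] match 'ikq2y7k17', group 1 = 'kq2y7k17'.
`findall` collects group 1 from each match (2 total).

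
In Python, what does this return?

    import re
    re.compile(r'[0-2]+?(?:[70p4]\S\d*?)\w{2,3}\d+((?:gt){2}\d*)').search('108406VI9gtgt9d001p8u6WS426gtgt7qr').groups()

('gtgt9',)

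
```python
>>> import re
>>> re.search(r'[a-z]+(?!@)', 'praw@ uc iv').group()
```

A negative assertion filters positions out without eating any characters.
Unlike `match`, `search` isn't anchored — it looks for the pattern anywhere in the string.
The match spans [0:3] → 'pra'.

'pra'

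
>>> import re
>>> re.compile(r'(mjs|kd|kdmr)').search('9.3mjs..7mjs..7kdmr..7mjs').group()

'mjs'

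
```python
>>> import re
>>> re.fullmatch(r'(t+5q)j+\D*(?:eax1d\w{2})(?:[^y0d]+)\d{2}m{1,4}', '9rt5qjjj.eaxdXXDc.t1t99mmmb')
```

None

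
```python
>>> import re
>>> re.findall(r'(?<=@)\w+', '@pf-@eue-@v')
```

['pf', 'eue', 'v']

The lookaround is zero-width — it requires the adjacent text to match without consuming it, so the asserted text isn't part of the match.
Walking the string: at [1:3] → 'pf'; at [5:8] → 'eue'; at [10:11] → 'v'.
With no groups in the pattern, `findall` gives back each whole match — 3 here.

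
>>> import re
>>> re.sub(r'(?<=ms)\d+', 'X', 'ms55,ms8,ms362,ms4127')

'msX,msX,msX,msX'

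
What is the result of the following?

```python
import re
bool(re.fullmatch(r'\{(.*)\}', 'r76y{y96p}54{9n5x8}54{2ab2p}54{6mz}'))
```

False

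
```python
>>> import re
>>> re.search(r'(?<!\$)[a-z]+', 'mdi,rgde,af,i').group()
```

'mdi'

The negative lookahead/lookbehind blocks any match where the forbidden context is present.
The match spans [0:3] → 'mdi'.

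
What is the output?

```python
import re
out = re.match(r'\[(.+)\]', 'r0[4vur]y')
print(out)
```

None

`re.match` won't scan ahead — the pattern has to work from the very first character.
Here the string doesn't start with a match, so the call returns None.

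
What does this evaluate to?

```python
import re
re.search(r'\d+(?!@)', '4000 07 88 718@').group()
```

Because the assertion is negative and zero-width, positions next to the forbidden text are skipped.
The match spans [0:4] → '4000'.

'4000'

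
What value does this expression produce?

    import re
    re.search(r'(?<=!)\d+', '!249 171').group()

'249'

The lookaround is zero-width — it requires the adjacent text to match without consuming it, so the asserted text isn't part of the match.
`re.search` scans for the first position where the pattern succeeds.
The match spans [1:4] → '249'.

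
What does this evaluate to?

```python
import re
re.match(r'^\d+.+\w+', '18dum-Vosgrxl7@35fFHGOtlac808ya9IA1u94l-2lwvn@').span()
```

`re.match` only tries the pattern at the start of the string.
The match spans [0:45] → '18dum-Vosgrxl7@35fFHGOtlac808ya9IA1u94l-2lwvn'.

(0, 45)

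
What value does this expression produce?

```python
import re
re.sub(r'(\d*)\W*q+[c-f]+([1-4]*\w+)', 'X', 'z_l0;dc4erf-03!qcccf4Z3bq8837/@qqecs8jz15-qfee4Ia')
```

'z_l0;dc4erf-XXX'

Pattern: zero or more of a digit (captured); then zero or more of a non-word character, then one or more of the literal 'q', then one or more of a character in [c-f]; then zero or more of a character in [1-4], then one or more of a word character (captured).
Matches: at [12:29] → '03!qcccf4Z3bq8837'; at [29:41] → '/@qqecs8jz15'; at [41:49] → '-qfee4Ia'.
Each match is replaced by 'X'.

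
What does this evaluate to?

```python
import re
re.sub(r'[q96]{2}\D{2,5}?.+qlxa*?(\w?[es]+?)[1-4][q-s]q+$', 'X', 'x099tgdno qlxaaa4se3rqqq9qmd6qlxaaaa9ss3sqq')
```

'x0X'

The pattern matches exactly 2 of one of [q96], then 2 to 5 of a non-digit (lazy), then one or more of any character; then the literal 'qlx', then zero or more of a literal 'a' (lazy); then optionally a word character, then one or more of one of [es] (lazy) (captured); then a character in [1-4], then a character in [q-s], then one or more of a literal 'q'; then anchored at the end.
Matches: at [2:43] → '99tgdno qlxaaa4se3rqqq9qmd6qlxaaaa9ss3sqq'.
Every occurrence is swapped for 'X'.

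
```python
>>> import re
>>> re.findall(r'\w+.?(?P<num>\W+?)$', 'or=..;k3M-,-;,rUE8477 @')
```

The pattern matches one or more of a word character, then optionally any character; then one or more of a non-word character (lazy) (captured as 'num'); then anchored at the end.
Walking the string: at [14:23] match 'rUE8477 @', group 1 = '@'.
Because there's exactly one group, `findall` drops the full match and keeps group 1 from the one hit.

['@']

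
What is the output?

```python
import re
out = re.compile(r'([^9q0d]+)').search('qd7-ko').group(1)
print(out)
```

7-ko

The pattern matches one or more of any character except [9q0d] (captured).
Unlike `match`, `search` isn't anchored — it looks for the pattern anywhere in the string.
The match spans [2:6] → '7-ko'.
Captured: group 1 = '7-ko'.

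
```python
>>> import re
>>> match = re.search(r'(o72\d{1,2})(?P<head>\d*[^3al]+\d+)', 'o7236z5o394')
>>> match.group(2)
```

This matches the literal 'o72', then 1 to 2 of a digit (captured); then zero or more of a digit, then one or more of any character except [3al], then one or more of a digit (captured as 'head').
`search` walks the string left to right and returns the first match it finds.
The match spans [0:11] → 'o7236z5o394'.
Captured: group 1 = 'o7236', group 2 = 'z5o394'.

'z5o394'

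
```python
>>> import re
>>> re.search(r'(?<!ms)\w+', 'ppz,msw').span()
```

A negative assertion filters positions out without eating any characters.
Unlike `match`, `search` isn't anchored — it looks for the pattern anywhere in the string.
The match spans [0:3] → 'ppz'.

(0, 3)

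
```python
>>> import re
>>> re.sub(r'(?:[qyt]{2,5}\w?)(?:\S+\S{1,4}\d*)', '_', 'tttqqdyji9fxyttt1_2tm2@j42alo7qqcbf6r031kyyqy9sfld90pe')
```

'_'

The pattern matches 2 to 5 of one of [qyt], then optionally a word character (non-capturing group); then one or more of a non-whitespace character, then 1 to 4 of a non-whitespace character, then zero or more of a digit (non-capturing group).
Matches: at [0:54] → 'tttqqdyji9fxyttt1_2tm2@j42alo7qqcbf6r031kyyqy9sfld90pe'.
`sub` substitutes '_' at each match site.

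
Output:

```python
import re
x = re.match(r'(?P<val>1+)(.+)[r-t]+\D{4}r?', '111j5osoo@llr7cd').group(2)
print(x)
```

j5o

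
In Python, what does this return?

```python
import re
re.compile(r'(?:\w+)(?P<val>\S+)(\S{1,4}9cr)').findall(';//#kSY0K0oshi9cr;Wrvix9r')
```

[('h', 'i9cr')]

The pattern matches one or more of a word character (non-capturing group); then one or more of a non-whitespace character (captured as 'val'); then 1 to 4 of a non-whitespace character, then the literal '9cr' (captured).
`findall` packs the 2 group values into a tuple for every match.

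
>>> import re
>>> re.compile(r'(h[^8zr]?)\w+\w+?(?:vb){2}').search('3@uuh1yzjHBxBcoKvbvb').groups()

The pattern matches a literal 'h', then optionally any character except [8zr] (captured); then one or more of a word character, then one or more of a word character (lazy), then the literal 'vb' repeated 2 times.
Unlike `match`, `search` isn't anchored — it looks for the pattern anywhere in the string.
The match spans [4:20] → 'h1yzjHBxBcoKvbvb'.
Captured: group 1 = 'h1'.

('h1',)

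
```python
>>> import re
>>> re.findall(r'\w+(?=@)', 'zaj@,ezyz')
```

['zaj']

Because the assertion is zero-width, the text it checks is not consumed and won't appear in the result.
Scanning left to right: at [0:3] → 'zaj'.
With no groups in the pattern, `findall` gives back each whole match — 1 here.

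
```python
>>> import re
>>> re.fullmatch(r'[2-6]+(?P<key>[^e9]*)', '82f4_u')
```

None

`re.fullmatch` requires the pattern to consume the entire string.
Here the pattern can't cover the whole string, so the call returns None.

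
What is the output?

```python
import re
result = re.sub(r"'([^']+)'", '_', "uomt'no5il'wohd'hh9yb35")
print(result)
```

uomt_wohd'hh9yb35

Every occurrence is swapped for '_'.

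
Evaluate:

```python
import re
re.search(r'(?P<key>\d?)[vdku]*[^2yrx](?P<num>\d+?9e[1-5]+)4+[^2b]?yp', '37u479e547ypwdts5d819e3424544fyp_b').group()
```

Pattern: optionally a digit (captured as 'key'); then zero or more of one of [vdku], then any character except [2yrx]; then one or more of a digit (lazy), then the literal '9e', then one or more of a character in [1-5] (captured as 'num'); then one or more of the literal '4', then optionally any character except [2b], then the literal 'yp'.
`re.search` tries every starting position until one works.
The match spans [1:12] → '7u479e547yp'.
Captured: group 1 = '7', group 2 = '79e5'.

'7u479e547yp'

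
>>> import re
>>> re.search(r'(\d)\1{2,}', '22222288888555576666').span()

(0, 6)

`\1` has to match the exact text group 1 already captured.
Unlike `match`, `search` isn't anchored — it looks for the pattern anywhere in the string.
The match spans [0:6] → '222222'.
Captured: group 1 = '2'.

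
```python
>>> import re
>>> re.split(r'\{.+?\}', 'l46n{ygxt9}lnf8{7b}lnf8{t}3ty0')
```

Lazy quantifiers expand one character at a time until the remainder of the pattern can match.
Each match becomes a cut point; 4 segments remain.

['l46n', 'lnf8', 'lnf8', '3ty0']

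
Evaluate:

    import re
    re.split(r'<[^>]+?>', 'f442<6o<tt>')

['f442', '']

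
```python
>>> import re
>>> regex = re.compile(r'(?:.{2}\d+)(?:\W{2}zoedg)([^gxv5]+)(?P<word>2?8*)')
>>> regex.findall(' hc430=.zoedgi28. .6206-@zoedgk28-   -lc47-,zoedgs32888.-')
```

[('i28. .6206-@zoed', ''), ('s32888.-', '')]

`findall` packs the 2 group values into a tuple for every match.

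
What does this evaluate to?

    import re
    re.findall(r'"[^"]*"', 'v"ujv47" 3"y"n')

['"ujv47"', '"y"']

No capturing groups, so `findall` returns the 2 full match strings.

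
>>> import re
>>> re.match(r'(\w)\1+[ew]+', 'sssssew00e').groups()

('s',)

`\1` has to match the exact text group 1 already captured.
`match` is anchored at position 0; if the pattern doesn't fit there, it returns None.
The match spans [0:7] → 'sssssew'.
Captured: group 1 = 's'.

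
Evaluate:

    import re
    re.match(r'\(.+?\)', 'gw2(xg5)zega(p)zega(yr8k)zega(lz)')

None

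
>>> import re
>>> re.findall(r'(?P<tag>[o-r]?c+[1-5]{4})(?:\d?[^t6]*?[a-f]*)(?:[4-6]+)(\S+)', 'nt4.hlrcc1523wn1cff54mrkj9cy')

[('rcc1523', 'mrkj9cy')]

The pattern matches optionally a character in [o-r], then one or more of the literal 'c', then exactly 4 of a character in [1-5] (captured as 'tag'); then optionally a digit, then zero or more of any character except [t6] (lazy), then zero or more of a character in [a-f] (non-capturing group); then one or more of a character in [4-6] (non-capturing group); then one or more of a non-whitespace character (captured).
Scanning left to right: at [6:28] match 'rcc1523wn1cff54mrkj9cy', groups = ('rcc1523', 'mrkj9cy').
2 groups means the one result is a tuple of 2 captured strings — 1 here.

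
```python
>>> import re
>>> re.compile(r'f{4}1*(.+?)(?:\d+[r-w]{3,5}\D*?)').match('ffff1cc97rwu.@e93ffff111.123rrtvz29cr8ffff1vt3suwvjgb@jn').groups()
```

This matches exactly 4 of a literal 'f', then zero or more of a literal '1'; then one or more of any character (lazy) (captured); then one or more of a digit, then 3 to 5 of a character in [r-w], then zero or more of a non-digit (lazy) (non-capturing group).
Lazy quantifiers expand one character at a time until the remainder of the pattern can match.
`re.match` won't scan ahead — the pattern has to work from the very first character.
The match spans [0:12] → 'ffff1cc97rwu'.
Captured: group 1 = 'cc'.

('cc',)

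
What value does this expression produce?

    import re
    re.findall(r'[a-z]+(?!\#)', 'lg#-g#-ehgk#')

A negative assertion filters positions out without eating any characters.
No capturing groups, so `findall` returns the 2 full match strings.

['l', 'ehg']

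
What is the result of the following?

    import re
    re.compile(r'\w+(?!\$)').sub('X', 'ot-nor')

'X-X'

The negative lookahead/lookbehind blocks any match where the forbidden context is present.
`sub` substitutes 'X' at each match site.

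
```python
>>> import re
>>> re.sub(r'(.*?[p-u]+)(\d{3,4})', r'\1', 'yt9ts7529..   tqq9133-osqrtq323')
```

'yt9ts..   tqq-osqrtq'

This matches zero or more of any character (lazy), then one or more of a character in [p-u] (captured); then 3 to 4 of a digit (captured).
Matches: at [0:9] → 'yt9ts7529'; at [9:21] → '..   tqq9133'; at [21:31] → '-osqrtq323'.
Each match is replaced using the text its own group 1 captured.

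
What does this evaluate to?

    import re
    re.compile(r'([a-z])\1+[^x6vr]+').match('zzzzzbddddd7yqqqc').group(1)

'z'

A backreference is literal: `\1` must see the identical characters the first group matched.
`re.match` won't scan ahead — the pattern has to work from the very first character.
The match spans [0:17] → 'zzzzzbddddd7yqqqc'.
Captured: group 1 = 'z'.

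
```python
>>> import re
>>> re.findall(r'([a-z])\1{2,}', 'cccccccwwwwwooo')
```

After group 1 captures some text, `\1` only succeeds where that same text appears again.
Walking the string: at [0:7] match 'ccccccc', group 1 = 'c'; at [7:12] match 'wwwww', group 1 = 'w'; at [12:15] match 'ooo', group 1 = 'o'.
With a single group, `findall` returns only what that group captured — 3 items.

['c', 'w', 'o']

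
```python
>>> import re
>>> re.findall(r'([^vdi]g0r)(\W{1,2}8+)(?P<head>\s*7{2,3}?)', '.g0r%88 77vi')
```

[('.g0r', '%88', ' 77')]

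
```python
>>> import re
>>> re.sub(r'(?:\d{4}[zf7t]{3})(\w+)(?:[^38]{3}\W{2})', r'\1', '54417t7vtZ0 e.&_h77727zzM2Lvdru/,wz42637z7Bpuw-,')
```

Pattern: exactly 4 of a digit, then exactly 3 of one of [zf7t] (non-capturing group); then one or more of a word character (captured); then exactly 3 of any character except [38], then exactly 2 of a non-word character (non-capturing group).
Matches: at [0:15] → '54417t7vtZ0 e.&'; at [17:33] → '77727zzM2Lvdru/,'; at [35:48] → '42637z7Bpuw-,'.
The replacement refers to a captured group, so each match is rewritten using its own captured text.

'vtZ_hM2LvwzB'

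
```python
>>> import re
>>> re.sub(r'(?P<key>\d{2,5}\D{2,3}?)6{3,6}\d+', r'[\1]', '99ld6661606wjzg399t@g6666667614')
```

'[99ld]wjzg[399t@g]'

Pattern: 2 to 5 of a digit, then 2 to 3 of a non-digit (lazy) (captured as 'key'); then 3 to 6 of a literal '6', then one or more of a digit.
`\1` in the replacement pulls in group 1's text for each match.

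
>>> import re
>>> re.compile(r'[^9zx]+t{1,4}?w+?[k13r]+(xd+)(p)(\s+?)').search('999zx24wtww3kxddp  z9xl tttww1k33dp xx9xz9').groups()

('xdd', 'p', ' ')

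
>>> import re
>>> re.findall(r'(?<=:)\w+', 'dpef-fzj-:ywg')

['ywg']

The positive lookaround only admits positions where the adjacent text matches; those characters stay outside the span.
With no groups in the pattern, `findall` gives back each whole match — 1 here.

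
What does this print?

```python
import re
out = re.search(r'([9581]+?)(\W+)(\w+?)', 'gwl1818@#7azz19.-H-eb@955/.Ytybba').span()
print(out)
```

Lazy quantifiers expand one character at a time until the remainder of the pattern can match.
The match spans [3:10] → '1818@#7'.

(3, 10)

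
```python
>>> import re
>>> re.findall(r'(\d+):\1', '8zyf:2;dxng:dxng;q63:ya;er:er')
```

[]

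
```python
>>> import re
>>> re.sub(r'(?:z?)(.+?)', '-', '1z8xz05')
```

'-----'

A non-greedy quantifier consumes as few characters as it can — just enough that the remainder of the pattern still matches from where it stops; whatever follows it matches normally.
`sub` substitutes '-' at each match site.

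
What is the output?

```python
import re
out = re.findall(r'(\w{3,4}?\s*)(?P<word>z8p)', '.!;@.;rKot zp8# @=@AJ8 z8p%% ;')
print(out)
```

[('AJ8 ', 'z8p')]

Pattern: 3 to 4 of a word character (lazy), then zero or more of whitespace (captured); then the literal 'z', then the literal '8p' (captured as 'word').
With 2 capturing groups, `findall` returns a 2-tuple per match.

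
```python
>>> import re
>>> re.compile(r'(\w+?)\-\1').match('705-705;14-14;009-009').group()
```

'705-705'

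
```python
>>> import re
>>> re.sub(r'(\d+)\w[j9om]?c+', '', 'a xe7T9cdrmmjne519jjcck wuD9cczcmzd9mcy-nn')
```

'a xedrmmjnek wuDzcmzdy-nn'

The pattern matches one or more of a digit (captured); then a word character, then optionally one of [j9om], then one or more of a literal 'c'.
Matches: at [4:8] → '7T9c'; at [15:22] → '519jjcc'; at [27:30] → '9cc'; at [35:38] → '9mc'.
`sub` substitutes '' at each match site.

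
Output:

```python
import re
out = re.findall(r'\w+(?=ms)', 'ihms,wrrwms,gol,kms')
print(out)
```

The positive lookaround only admits positions where the adjacent text matches; those characters stay outside the span.
Matches: at [0:2] → 'ih'; at [5:9] → 'wrrw'; at [16:17] → 'k'.
Since nothing is captured, `findall` lists the 3 matched substrings directly.

['ih', 'wrrw', 'k']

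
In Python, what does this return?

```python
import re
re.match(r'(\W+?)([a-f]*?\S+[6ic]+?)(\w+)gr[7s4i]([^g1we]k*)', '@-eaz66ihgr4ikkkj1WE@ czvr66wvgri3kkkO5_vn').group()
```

With `match`, the pattern is implicitly anchored at the beginning.
The match spans [0:16] → '@-eaz66ihgr4ikkk'.

'@-eaz66ihgr4ikkk'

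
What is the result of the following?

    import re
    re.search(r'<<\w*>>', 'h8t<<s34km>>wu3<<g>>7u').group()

`re.search` tries every starting position until one works.
The match spans [3:12] → '<<s34km>>'.

'<<s34km>>'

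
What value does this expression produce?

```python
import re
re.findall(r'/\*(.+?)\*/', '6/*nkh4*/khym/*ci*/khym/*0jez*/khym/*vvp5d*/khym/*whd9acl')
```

Walking the string: at [1:9] match '/*nkh4*/', group 1 = 'nkh4'; at [13:19] match '/*ci*/', group 1 = 'ci'; at [23:31] match '/*0jez*/', group 1 = '0jez'; at [35:44] match '/*vvp5d*/', group 1 = 'vvp5d'.
Because there's exactly one group, `findall` drops the full match and keeps group 1 from each hit.

['nkh4', 'ci', '0jez', 'vvp5d']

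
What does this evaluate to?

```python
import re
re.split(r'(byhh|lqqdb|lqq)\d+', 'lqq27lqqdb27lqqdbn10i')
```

Matches to split on: at [0:5] → 'lqq27'; at [5:12] → 'lqqdb27'.
Because the pattern has a capturing group, `split` also inserts each captured text between the pieces.

['', 'lqq', '', 'lqqdb', 'lqqdbn10i']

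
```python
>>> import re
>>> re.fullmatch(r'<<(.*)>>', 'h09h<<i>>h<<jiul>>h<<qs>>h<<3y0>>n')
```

`re.fullmatch` is like wrapping the pattern in `^…$` (in single-line mode).
Here the string isn't matched end-to-end, so the call returns None.

None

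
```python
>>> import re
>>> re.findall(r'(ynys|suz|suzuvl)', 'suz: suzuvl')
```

['suz', 'suz']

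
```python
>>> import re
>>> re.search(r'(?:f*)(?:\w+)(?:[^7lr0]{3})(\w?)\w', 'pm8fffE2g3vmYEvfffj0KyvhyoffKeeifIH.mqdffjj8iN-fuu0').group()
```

'pm8fffE2g3vmYEvfffj0KyvhyoffKeeifIH.mqdf'

The match spans [0:40] → 'pm8fffE2g3vmYEvfffj0KyvhyoffKeeifIH.mqdf'.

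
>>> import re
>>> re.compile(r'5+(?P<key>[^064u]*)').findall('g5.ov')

['.ov']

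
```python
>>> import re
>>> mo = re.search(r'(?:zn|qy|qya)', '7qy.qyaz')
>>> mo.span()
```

The match spans [1:3] → 'qy'.

(1, 3)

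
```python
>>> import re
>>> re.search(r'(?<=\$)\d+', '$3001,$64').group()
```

'3001'

Because the assertion is zero-width, the text it checks is not consumed and won't appear in the result.
The match spans [1:5] → '3001'.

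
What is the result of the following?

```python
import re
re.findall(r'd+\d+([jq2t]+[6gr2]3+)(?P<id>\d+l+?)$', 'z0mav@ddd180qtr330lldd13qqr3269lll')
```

[('qqr3', '269lll')]

2 groups means the one result is a tuple of 2 captured strings — 1 here.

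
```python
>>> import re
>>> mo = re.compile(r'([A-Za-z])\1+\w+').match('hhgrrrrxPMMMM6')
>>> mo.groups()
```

('h',)

The match spans [0:14] → 'hhgrrrrxPMMMM6'.
Captured: group 1 = 'h'.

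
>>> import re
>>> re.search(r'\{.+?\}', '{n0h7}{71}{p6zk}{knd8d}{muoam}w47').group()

Because the quantifier is non-greedy, it stops expanding at the earliest point where the rest of the pattern can succeed.
`search` walks the string left to right and returns the first match it finds.
The match spans [0:6] → '{n0h7}'.

'{n0h7}'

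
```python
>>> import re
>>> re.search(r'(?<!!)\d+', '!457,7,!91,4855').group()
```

'57'

The negative lookaround is zero-width — it rules out positions where the adjacent text would match, without consuming anything.
The match spans [2:4] → '57'.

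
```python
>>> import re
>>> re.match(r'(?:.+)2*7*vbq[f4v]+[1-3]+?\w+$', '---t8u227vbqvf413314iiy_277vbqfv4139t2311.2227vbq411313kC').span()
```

The pattern matches one or more of any character (non-capturing group); then zero or more of the literal '2', then zero or more of a literal '7', then the literal 'vbq'; then one or more of one of [f4v], then one or more of a character in [1-3] (lazy), then one or more of a word character; then anchored at the end.
`match` is anchored at position 0; if the pattern doesn't fit there, it returns None.
The match spans [0:57] → '---t8u227vbqvf413314iiy_277vbqfv4139t2311.2227vbq411313kC'.

(0, 57)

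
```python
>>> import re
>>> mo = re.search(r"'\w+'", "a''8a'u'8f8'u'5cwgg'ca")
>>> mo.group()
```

"'8a'"

`re.search` scans for the first position where the pattern succeeds.
The match spans [2:6] → "'8a'".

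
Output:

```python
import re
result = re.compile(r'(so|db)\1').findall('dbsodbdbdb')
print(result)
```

The backreference `\1` re-matches whatever the first group consumed, character for character.
Matches: at [4:8] match 'dbdb', group 1 = 'db'.
With a single group, `findall` returns only what that group captured — 1 item.

['db']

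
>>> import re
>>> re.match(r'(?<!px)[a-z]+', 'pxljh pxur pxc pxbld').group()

'pxljh'

`re.match` won't scan ahead — the pattern has to work from the very first character.
The match spans [0:5] → 'pxljh'.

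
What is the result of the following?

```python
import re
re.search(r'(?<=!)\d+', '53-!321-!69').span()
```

The lookaround is zero-width — it requires the adjacent text to match without consuming it, so the asserted text isn't part of the match.
`search` walks the string left to right and returns the first match it finds.
The match spans [4:7] → '321'.

(4, 7)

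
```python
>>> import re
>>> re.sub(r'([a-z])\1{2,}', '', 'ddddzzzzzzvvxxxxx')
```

'vv'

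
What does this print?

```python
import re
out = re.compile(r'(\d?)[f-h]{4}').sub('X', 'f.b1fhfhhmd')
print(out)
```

The pattern matches optionally a digit (captured); then exactly 4 of a character in [f-h].
Each match is replaced by 'X'.

f.bXhmd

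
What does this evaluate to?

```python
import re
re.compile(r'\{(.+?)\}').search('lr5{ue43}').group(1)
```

'ue43'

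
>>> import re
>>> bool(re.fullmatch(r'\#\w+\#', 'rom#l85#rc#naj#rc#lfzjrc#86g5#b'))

False

For `fullmatch`, every character of the input must be accounted for by the pattern.
Here the pattern can't cover the whole string, so the call returns None, and `bool(None)` is False.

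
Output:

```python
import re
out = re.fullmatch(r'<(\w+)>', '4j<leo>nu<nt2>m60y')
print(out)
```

None

`re.fullmatch` is like wrapping the pattern in `^…$` (in single-line mode).
Here the string isn't matched end-to-end, so the call returns None.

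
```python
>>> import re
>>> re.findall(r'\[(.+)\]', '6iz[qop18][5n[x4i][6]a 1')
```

['qop18][5n[x4i][6']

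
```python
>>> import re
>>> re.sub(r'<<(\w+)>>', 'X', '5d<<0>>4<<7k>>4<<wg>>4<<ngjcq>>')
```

Each match is replaced by 'X'.

'5dX4X4X4X'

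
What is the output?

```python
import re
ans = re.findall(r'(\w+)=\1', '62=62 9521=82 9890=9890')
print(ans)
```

['62', '9890']

The backreference `\1` re-matches whatever the first group consumed, character for character.
Matches: at [0:5] match '62=62', group 1 = '62'; at [14:23] match '9890=9890', group 1 = '9890'.
With a single group, `findall` returns only what that group captured — 2 items.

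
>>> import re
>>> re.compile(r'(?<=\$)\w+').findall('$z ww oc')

The `(?=…)`/`(?<=…)` assertion just peeks at neighbouring text; it doesn't advance the match position.
Matches: at [1:2] → 'z'.
With no groups in the pattern, `findall` gives back each whole match — 1 here.

['z']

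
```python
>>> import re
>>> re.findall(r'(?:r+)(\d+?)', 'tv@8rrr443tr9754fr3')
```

A non-greedy quantifier consumes as few characters as it can — just enough that the remainder of the pattern still matches from where it stops; whatever follows it matches normally.
Because there's exactly one group, `findall` drops the full match and keeps group 1 from each hit.

['4', '9', '3']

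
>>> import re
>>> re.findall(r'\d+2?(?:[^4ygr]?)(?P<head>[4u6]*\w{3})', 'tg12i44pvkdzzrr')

['44pvk']

This matches one or more of a digit, then optionally the literal '2'; then optionally any character except [4ygr] (non-capturing group); then zero or more of one of [4u6], then exactly 3 of a word character (captured as 'head').
With a single group, `findall` returns only what that group captured — 1 item.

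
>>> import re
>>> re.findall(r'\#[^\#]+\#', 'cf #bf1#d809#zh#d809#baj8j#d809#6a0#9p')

['#bf1#', '#zh#', '#baj8j#', '#6a0#']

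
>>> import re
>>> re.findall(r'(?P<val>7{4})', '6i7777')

This matches exactly 4 of a literal '7' (captured as 'val').
Because there's exactly one group, `findall` drops the full match and keeps group 1 from the one hit.

['7777']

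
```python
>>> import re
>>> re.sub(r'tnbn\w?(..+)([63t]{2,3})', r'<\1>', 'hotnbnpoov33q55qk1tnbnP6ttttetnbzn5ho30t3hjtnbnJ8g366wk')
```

This matches the literal 'tnb', then a literal 'n', then optionally a word character; then any character, then one or more of any character (captured); then 2 to 3 of one of [63t] (captured).
Matches: at [2:53] → 'tnbnpoov33q55qk1tnbnP6ttttetnbzn5ho30t3hjtnbnJ8g366'.
Each match is replaced using the text its own group 1 captured.

'ho<oov33q55qk1tnbnP6ttttetnbzn5ho30t3hjtnbnJ8g3>wk'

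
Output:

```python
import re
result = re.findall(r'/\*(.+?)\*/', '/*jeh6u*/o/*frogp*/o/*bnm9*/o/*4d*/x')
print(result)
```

With the lazy modifier that quantifier settles for the fewest repetitions that let the rest of the pattern succeed (the atoms after it are unaffected and can still be greedy).
Matches: at [0:9] match '/*jeh6u*/', group 1 = 'jeh6u'; at [10:19] match '/*frogp*/', group 1 = 'frogp'; at [20:28] match '/*bnm9*/', group 1 = 'bnm9'; at [29:35] match '/*4d*/', group 1 = '4d'.
Because there's exactly one group, `findall` drops the full match and keeps group 1 from each hit.

['jeh6u', 'frogp', 'bnm9', '4d']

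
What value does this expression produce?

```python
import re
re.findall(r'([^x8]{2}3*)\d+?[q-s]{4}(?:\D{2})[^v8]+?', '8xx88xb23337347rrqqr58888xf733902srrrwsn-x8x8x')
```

['f733']

This matches exactly 2 of any character except [x8], then zero or more of a literal '3' (captured); then one or more of a digit (lazy), then exactly 4 of a character in [q-s]; then exactly 2 of a non-digit (non-capturing group); then one or more of any character except [v8] (lazy).
Matches: at [26:40] match 'f733902srrrwsn', group 1 = 'f733'.
With a single group, `findall` returns only what that group captured — 1 item.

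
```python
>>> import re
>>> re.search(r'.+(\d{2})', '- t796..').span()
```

The pattern matches one or more of any character; then exactly 2 of a digit (captured).
`re.search` tries every starting position until one works.
The match spans [0:6] → '- t796'.
Captured: group 1 = '96'.

(0, 6)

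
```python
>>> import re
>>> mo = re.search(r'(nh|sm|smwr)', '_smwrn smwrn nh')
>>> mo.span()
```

`|` is ordered: at each position the engine commits to the first alternative that works.
`search` walks the string left to right and returns the first match it finds.
The match spans [1:3] → 'sm'.
Captured: group 1 = 'sm'.

(1, 3)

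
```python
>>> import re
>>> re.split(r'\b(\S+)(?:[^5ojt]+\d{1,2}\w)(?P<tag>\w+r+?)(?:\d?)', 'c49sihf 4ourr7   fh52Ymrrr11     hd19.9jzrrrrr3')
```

Pattern: a word boundary (`\b`, zero-width); then one or more of a non-whitespace character (captured); then one or more of any character except [5ojt], then 1 to 2 of a digit, then a word character (non-capturing group); then one or more of a word character, then one or more of a literal 'r' (lazy) (captured as 'tag'); then optionally a digit (non-capturing group).
Matches to split on: at [0:14] → 'c49sihf 4ourr7'; at [17:47] → 'fh52Ymrrr11     hd19.9jzrrrrr3'.
The group in the pattern means `split` returns the separators' captures alongside the pieces.

['', 'c49sihf', 'urr', '   ', 'fh52Ymrrr11', 'zrrrrr', '']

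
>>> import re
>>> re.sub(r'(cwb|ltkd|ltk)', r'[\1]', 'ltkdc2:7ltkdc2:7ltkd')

The regex engine tests alternatives in the order written; an earlier branch that matches wins even if a later one would match more.
Matches: at [0:4] → 'ltkd'; at [8:12] → 'ltkd'; at [16:20] → 'ltkd'.
The replacement refers to a captured group, so each match is rewritten using its own captured text.

'[ltkd]c2:7[ltkd]c2:7[ltkd]'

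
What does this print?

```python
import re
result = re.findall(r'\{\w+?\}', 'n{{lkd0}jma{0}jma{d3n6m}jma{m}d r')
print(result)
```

['{lkd0}', '{0}', '{d3n6m}', '{m}']

With no groups in the pattern, `findall` gives back each whole match — 4 here.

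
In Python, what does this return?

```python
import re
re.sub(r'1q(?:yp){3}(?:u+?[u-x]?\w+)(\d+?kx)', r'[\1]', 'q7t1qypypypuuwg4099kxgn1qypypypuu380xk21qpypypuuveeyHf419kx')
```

Pattern: the literal '1q', then the literal 'yp' repeated 3 times; then one or more of the literal 'u' (lazy), then optionally a character in [u-x], then one or more of a word character (non-capturing group); then one or more of a digit (lazy), then the literal 'kx' (captured).
Each match is replaced using the text its own group 1 captured.

'q7t[9kx]'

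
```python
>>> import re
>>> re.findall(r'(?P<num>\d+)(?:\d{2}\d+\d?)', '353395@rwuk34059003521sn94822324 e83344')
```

Pattern: one or more of a digit (captured as 'num'); then exactly 2 of a digit, then one or more of a digit, then optionally a digit (non-capturing group).
One capturing group, so `findall` returns just the captured substring from each match — 4 in all.

['353', '34059003', '94822', '83']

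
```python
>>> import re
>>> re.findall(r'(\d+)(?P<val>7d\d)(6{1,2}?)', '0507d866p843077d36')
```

A `+?`/`*?`/`{m,n}?` starts at its minimum and grows only as far as needed for what follows to match.
`findall` packs the 3 group values into a tuple for every match.

[('050', '7d8', '6'), ('84307', '7d3', '6')]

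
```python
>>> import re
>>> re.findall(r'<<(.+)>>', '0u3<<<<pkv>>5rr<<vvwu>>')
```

['<<pkv>>5rr<<vvwu']

Matches: at [3:23] match '<<<<pkv>>5rr<<vvwu>>', group 1 = '<<pkv>>5rr<<vvwu'.
`findall` collects group 1 from the one match (1 total).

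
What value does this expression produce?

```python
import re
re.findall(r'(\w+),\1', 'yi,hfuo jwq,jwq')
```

['jwq']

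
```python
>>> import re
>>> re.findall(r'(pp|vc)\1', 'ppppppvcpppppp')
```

['pp', 'pp']

`\1` has to match the exact text group 1 already captured.
With a single group, `findall` returns only what that group captured — 2 items.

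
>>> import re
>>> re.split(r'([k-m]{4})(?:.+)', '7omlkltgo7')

Pattern: exactly 4 of a character in [k-m] (captured); then one or more of any character (non-capturing group).
Matches to split on: at [2:10] → 'mlkltgo7'.
The group in the pattern means `split` returns the separators' captures alongside the pieces.

['7o', 'mlkl', '']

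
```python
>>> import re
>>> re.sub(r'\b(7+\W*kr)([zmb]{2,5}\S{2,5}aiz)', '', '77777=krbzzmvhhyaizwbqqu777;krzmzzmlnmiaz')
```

This matches a word boundary (`\b`, zero-width); then one or more of the literal '7', then zero or more of a non-word character, then the literal 'kr' (captured); then 2 to 5 of one of [zmb], then 2 to 5 of a non-whitespace character, then the literal 'aiz' (captured).
Each match is replaced by ''.

'wbqqu777;krzmzzmlnmiaz'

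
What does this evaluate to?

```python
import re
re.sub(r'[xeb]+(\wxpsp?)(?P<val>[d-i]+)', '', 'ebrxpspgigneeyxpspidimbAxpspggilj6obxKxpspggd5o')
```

'nmlj6o5o'

Each match is replaced by ''.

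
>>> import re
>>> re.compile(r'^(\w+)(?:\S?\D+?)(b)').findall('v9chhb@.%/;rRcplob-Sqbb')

[('v9chhb', 'b')]

This matches anchored at the start of the string; then one or more of a word character (captured); then optionally a non-whitespace character, then one or more of a non-digit (lazy) (non-capturing group); then a literal 'b' (captured).
Matches: at [0:18] match 'v9chhb@.%/;rRcplob', groups = ('v9chhb', 'b').
Multiple groups make `findall` return tuples — one 2-tuple for the one match.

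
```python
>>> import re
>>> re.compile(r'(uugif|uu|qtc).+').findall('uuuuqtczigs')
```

['uu']

`findall` collects group 1 from the one match (1 total).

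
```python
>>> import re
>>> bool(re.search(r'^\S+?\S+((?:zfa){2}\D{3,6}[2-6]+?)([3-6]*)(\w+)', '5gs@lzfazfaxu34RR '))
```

Here nothing in the string fits, so the call returns None, and `bool(None)` is False.

False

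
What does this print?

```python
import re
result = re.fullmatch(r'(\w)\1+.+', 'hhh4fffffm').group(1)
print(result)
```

h

After group 1 captures some text, `\1` only succeeds where that same text appears again.
`re.fullmatch` requires the pattern to consume the entire string.
The match spans [0:10] → 'hhh4fffffm'.
Captured: group 1 = 'h'.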